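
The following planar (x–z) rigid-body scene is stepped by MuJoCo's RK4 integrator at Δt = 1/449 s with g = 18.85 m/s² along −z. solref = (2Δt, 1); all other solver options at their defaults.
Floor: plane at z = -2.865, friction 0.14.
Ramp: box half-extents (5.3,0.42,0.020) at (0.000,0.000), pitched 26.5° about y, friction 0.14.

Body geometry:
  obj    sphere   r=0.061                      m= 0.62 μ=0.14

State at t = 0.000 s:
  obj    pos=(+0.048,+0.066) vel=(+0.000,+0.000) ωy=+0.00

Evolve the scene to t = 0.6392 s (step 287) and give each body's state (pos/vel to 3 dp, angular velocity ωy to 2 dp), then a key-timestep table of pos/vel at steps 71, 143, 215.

State at t = 0.6392 s:
  obj    pos=(+1.157,-0.487) vel=(+3.463,-1.735) ωy=+61.58

Key-timestep trajectory:
   step    t(s)  obj.x    obj.z    obj.vx   obj.vz 
     71  0.1581   +0.117  +0.032  +0.863  -0.423
    143  0.3185   +0.324  -0.071  +1.732  -0.856
    215  0.4788   +0.671  -0.244  +2.596  -1.299


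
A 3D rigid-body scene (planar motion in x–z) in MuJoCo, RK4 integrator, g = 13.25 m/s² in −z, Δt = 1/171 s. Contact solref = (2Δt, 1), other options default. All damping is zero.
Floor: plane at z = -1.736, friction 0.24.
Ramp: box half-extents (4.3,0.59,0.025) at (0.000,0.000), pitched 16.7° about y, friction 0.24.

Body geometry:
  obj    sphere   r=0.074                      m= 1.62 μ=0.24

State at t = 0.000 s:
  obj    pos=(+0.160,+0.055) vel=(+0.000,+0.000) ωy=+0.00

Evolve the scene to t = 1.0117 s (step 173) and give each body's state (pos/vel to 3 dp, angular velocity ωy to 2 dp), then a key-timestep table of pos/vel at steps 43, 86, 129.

State at t = 1.0117 s:
  obj    pos=(+1.493,-0.345) vel=(+2.636,-0.791) ωy=+37.18

Key-timestep trajectory:
   step    t(s)  obj.x    obj.z    obj.vx   obj.vz 
     43  0.2515   +0.242  +0.031  +0.655  -0.197
     86  0.5029   +0.490  -0.044  +1.310  -0.393
    129  0.7544   +0.901  -0.167  +1.965  -0.590


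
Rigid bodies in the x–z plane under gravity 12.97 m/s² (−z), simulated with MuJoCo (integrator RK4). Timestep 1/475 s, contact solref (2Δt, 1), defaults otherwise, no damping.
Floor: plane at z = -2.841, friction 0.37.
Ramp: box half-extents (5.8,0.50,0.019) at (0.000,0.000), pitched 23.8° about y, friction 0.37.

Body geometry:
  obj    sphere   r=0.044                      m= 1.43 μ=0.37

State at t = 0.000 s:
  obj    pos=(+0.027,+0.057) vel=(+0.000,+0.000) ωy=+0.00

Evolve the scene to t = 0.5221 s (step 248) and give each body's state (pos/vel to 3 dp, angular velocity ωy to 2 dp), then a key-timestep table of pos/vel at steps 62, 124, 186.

State at t = 0.5221 s:
  obj    pos=(+0.493,-0.149) vel=(+1.786,-0.788) ωy=+44.36

Key-timestep trajectory:
   step    t(s)  obj.x    obj.z    obj.vx   obj.vz 
     62  0.1305   +0.056  +0.044  +0.447  -0.197
    124  0.2611   +0.144  +0.006  +0.893  -0.394
    186  0.3916   +0.289  -0.059  +1.340  -0.591


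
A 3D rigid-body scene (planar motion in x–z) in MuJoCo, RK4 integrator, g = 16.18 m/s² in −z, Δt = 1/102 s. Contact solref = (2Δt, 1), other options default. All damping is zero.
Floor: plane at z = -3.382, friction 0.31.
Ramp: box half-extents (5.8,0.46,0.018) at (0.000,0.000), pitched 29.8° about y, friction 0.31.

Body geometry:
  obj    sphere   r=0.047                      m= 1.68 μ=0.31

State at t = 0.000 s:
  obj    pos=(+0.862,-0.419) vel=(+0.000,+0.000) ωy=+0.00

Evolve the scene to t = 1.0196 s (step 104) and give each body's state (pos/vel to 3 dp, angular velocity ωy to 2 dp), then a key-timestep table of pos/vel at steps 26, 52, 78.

State at t = 1.0196 s:
  obj    pos=(+3.453,-1.903) vel=(+5.082,-2.910) ωy=+124.57

Key-timestep trajectory:
   step    t(s)  obj.x    obj.z    obj.vx   obj.vz 
     26  0.2549   +1.024  -0.512  +1.271  -0.728
     52  0.5098   +1.510  -0.790  +2.541  -1.455
     78  0.7647   +2.320  -1.254  +3.811  -2.183


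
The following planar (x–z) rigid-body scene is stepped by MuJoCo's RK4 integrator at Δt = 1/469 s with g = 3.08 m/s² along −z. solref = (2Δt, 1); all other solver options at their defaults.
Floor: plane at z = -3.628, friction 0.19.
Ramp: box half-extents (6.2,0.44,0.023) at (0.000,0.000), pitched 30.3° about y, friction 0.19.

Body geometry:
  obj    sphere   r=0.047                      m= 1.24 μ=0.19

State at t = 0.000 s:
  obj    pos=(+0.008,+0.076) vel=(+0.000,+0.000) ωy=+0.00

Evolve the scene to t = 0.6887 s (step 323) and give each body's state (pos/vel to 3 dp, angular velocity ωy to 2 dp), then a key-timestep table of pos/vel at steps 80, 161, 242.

State at t = 0.6887 s:
  obj    pos=(+0.236,-0.057) vel=(+0.660,-0.386) ωy=+16.26

Key-timestep trajectory:
   step    t(s)  obj.x    obj.z    obj.vx   obj.vz 
     80  0.1706   +0.022  +0.068  +0.164  -0.096
    161  0.3433   +0.065  +0.043  +0.329  -0.192
    242  0.5160   +0.136  +0.002  +0.495  -0.289


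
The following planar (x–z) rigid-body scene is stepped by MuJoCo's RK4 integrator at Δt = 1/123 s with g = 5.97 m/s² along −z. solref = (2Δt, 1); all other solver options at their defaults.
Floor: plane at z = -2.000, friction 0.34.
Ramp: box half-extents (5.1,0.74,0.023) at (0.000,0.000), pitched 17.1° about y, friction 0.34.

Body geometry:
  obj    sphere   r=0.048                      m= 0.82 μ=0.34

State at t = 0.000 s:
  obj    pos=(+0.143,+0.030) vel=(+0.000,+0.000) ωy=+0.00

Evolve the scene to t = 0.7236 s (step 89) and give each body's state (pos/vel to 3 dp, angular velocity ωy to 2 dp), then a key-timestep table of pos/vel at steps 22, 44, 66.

State at t = 0.7236 s:
  obj    pos=(+0.457,-0.066) vel=(+0.867,-0.267) ωy=+18.89

Key-timestep trajectory:
   step    t(s)  obj.x    obj.z    obj.vx   obj.vz 
     22  0.1789   +0.162  +0.024  +0.214  -0.066
     44  0.3577   +0.220  +0.007  +0.429  -0.132
     66  0.5366   +0.316  -0.023  +0.643  -0.198


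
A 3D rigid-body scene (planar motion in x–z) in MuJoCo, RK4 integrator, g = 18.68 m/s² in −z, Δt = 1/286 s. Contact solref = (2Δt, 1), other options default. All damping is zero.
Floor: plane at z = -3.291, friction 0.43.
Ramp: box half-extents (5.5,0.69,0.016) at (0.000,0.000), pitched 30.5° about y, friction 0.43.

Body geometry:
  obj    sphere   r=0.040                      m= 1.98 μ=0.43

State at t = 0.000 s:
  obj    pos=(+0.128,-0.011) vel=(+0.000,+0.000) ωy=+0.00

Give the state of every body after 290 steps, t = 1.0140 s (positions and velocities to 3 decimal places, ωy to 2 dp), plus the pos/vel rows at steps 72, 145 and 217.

State at t = 1.0140 s:
  obj    pos=(+3.128,-1.777) vel=(+5.916,-3.485) ωy=+171.65

Key-timestep trajectory:
   step    t(s)  obj.x    obj.z    obj.vx   obj.vz 
     72  0.2517   +0.313  -0.119  +1.469  -0.865
    145  0.5070   +0.878  -0.452  +2.958  -1.743
    217  0.7587   +1.808  -1.000  +4.427  -2.608


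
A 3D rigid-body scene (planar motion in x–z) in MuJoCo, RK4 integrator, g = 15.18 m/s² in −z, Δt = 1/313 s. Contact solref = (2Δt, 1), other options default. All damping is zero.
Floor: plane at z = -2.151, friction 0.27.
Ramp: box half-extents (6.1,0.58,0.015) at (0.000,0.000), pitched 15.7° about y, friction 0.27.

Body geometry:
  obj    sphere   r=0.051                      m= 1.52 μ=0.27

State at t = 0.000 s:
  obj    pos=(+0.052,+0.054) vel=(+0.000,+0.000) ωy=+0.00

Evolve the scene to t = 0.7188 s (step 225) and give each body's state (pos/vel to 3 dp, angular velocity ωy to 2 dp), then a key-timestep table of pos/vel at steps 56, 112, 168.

State at t = 0.7188 s:
  obj    pos=(+0.782,-0.151) vel=(+2.031,-0.571) ωy=+41.35

Key-timestep trajectory:
   step    t(s)  obj.x    obj.z    obj.vx   obj.vz 
     56  0.1789   +0.097  +0.041  +0.505  -0.142
    112  0.3578   +0.233  +0.003  +1.011  -0.284
    168  0.5367   +0.459  -0.060  +1.516  -0.426


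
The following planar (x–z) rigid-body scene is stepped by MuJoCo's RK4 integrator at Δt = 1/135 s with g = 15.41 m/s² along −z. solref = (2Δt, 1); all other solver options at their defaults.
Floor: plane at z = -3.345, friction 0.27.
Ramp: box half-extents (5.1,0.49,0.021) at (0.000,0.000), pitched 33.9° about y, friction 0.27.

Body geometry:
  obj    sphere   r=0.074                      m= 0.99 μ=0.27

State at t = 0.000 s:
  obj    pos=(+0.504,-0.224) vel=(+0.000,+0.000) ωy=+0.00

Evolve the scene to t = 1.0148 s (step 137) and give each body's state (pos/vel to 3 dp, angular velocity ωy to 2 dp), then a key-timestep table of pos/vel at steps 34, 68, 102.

State at t = 1.0148 s:
  obj    pos=(+3.128,-1.988) vel=(+5.172,-3.475) ωy=+84.16

Key-timestep trajectory:
   step    t(s)  obj.x    obj.z    obj.vx   obj.vz 
     34  0.2519   +0.666  -0.333  +1.284  -0.863
     68  0.5037   +1.151  -0.659  +2.567  -1.725
    102  0.7556   +1.959  -1.202  +3.850  -2.587


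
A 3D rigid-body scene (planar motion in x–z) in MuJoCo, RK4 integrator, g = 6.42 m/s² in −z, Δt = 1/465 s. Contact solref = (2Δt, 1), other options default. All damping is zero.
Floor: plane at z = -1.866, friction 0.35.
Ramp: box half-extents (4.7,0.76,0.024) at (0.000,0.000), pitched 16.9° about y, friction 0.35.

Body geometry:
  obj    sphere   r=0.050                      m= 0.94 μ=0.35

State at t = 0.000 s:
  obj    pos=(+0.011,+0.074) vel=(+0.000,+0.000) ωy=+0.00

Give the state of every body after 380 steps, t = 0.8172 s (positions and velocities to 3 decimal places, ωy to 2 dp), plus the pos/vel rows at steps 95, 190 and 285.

State at t = 0.8172 s:
  obj    pos=(+0.437,-0.055) vel=(+1.042,-0.317) ωy=+21.79

Key-timestep trajectory:
   step    t(s)  obj.x    obj.z    obj.vx   obj.vz 
     95  0.2043   +0.038  +0.066  +0.261  -0.079
    190  0.4086   +0.117  +0.042  +0.521  -0.158
    285  0.6129   +0.251  +0.001  +0.782  -0.238


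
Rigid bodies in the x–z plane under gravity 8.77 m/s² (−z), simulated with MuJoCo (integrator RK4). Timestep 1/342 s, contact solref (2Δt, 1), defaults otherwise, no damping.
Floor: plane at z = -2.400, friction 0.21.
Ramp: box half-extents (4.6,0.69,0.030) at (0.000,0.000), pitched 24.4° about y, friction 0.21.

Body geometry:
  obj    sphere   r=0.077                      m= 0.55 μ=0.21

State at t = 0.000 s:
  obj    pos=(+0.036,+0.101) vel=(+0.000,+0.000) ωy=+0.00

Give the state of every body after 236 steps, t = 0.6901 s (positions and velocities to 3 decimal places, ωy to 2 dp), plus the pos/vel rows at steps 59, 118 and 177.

State at t = 0.6901 s:
  obj    pos=(+0.597,-0.153) vel=(+1.626,-0.738) ωy=+23.19

Key-timestep trajectory:
   step    t(s)  obj.x    obj.z    obj.vx   obj.vz 
     59  0.1725   +0.071  +0.085  +0.407  -0.184
    118  0.3450   +0.176  +0.037  +0.813  -0.369
    177  0.5175   +0.352  -0.042  +1.220  -0.553


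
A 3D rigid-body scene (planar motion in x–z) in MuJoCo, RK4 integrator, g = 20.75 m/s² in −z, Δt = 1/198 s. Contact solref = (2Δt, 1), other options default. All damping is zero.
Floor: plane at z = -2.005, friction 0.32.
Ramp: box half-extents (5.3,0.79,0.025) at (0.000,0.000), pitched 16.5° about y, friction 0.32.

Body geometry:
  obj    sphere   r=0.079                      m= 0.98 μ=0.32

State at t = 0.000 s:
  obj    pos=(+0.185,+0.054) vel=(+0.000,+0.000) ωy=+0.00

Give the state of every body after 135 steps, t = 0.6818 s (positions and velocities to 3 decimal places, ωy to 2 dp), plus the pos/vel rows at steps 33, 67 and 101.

State at t = 0.6818 s:
  obj    pos=(+1.123,-0.224) vel=(+2.752,-0.815) ωy=+36.32

Key-timestep trajectory:
   step    t(s)  obj.x    obj.z    obj.vx   obj.vz 
     33  0.1667   +0.241  +0.037  +0.673  -0.199
     67  0.3384   +0.416  -0.015  +1.366  -0.405
    101  0.5101   +0.710  -0.102  +2.059  -0.610


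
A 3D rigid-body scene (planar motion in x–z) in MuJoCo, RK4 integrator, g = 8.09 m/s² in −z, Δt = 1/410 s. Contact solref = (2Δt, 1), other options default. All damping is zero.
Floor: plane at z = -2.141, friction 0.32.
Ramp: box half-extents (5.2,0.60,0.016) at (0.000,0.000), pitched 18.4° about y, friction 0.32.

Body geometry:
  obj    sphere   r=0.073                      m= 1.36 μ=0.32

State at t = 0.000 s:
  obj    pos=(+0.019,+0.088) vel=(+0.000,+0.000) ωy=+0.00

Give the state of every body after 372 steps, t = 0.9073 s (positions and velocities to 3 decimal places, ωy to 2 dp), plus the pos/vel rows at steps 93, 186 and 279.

State at t = 0.9073 s:
  obj    pos=(+0.731,-0.149) vel=(+1.570,-0.522) ωy=+22.67

Key-timestep trajectory:
   step    t(s)  obj.x    obj.z    obj.vx   obj.vz 
     93  0.2268   +0.063  +0.073  +0.393  -0.131
    186  0.4537   +0.197  +0.028  +0.785  -0.261
    279  0.6805   +0.420  -0.046  +1.178  -0.392


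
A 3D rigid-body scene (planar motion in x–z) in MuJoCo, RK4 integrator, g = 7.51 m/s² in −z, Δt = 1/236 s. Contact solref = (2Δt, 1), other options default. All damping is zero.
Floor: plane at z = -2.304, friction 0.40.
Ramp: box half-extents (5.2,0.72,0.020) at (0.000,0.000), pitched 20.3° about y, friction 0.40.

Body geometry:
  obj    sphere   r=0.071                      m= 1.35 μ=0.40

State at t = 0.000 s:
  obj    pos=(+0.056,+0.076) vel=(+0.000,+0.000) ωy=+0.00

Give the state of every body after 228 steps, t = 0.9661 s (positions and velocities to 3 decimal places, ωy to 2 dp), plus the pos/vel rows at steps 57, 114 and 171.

State at t = 0.9661 s:
  obj    pos=(+0.871,-0.225) vel=(+1.686,-0.624) ωy=+25.32

Key-timestep trajectory:
   step    t(s)  obj.x    obj.z    obj.vx   obj.vz 
     57  0.2415   +0.107  +0.057  +0.422  -0.156
    114  0.4831   +0.260  +0.001  +0.843  -0.312
    171  0.7246   +0.514  -0.093  +1.265  -0.468


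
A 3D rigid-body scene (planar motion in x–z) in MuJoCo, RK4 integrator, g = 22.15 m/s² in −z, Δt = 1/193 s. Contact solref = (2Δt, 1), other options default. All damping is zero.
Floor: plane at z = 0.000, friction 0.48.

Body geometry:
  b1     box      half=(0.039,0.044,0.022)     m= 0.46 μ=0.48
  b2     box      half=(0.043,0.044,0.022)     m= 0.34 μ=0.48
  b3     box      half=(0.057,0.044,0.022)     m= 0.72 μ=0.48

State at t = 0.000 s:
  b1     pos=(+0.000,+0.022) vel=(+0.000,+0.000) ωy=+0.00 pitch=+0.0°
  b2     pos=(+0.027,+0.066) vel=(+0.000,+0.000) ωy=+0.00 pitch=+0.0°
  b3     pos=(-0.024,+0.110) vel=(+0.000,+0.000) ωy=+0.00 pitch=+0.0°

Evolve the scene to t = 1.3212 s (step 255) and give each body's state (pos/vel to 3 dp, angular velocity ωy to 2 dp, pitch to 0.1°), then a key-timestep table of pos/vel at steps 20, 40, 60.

State at t = 1.3212 s:
  b1     pos=(+0.002,+0.022) vel=(+0.000,+0.000) ωy=+0.00 pitch=+0.0°
  b2     pos=(+0.028,+0.066) vel=(+0.000,+0.000) ωy=+0.00 pitch=+0.0°
  b3     pos=(-0.159,+0.022) vel=(+0.000,+0.000) ωy=+0.00 pitch=+180.0°

Key-timestep trajectory:
   step    t(s)  b1.x    b1.z    b1.vx   b1.vz   b2.x    b2.z    b2.vx   b2.vz   b3.x    b3.z    b3.vx   b3.vz 
     20  0.1036   +0.000  +0.022  +0.001  +0.000   +0.027  +0.066  +0.002  +0.000   -0.036  +0.100  -0.235  -0.304
     40  0.2073   +0.002  +0.022  +0.000  +0.002   +0.028  +0.066  +0.000  +0.004   -0.090  +0.061  -0.523  +0.096
     60  0.3109   +0.002  +0.022  +0.000  +0.000   +0.028  +0.066  +0.000  +0.000   -0.152  +0.030  -0.672  -0.947


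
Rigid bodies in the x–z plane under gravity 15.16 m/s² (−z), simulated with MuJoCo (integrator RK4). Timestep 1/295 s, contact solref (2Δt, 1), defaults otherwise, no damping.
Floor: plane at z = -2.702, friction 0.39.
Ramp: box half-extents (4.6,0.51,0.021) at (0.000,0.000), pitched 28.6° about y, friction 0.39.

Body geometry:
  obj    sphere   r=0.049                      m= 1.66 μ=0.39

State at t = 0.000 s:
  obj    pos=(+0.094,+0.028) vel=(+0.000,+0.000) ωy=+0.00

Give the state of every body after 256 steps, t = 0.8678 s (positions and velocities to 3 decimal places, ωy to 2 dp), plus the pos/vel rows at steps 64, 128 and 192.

State at t = 0.8678 s:
  obj    pos=(+1.808,-0.906) vel=(+3.949,-2.153) ωy=+91.79

Key-timestep trajectory:
   step    t(s)  obj.x    obj.z    obj.vx   obj.vz 
     64  0.2169   +0.201  -0.030  +0.987  -0.538
    128  0.4339   +0.523  -0.205  +1.975  -1.077
    192  0.6508   +1.058  -0.497  +2.962  -1.615


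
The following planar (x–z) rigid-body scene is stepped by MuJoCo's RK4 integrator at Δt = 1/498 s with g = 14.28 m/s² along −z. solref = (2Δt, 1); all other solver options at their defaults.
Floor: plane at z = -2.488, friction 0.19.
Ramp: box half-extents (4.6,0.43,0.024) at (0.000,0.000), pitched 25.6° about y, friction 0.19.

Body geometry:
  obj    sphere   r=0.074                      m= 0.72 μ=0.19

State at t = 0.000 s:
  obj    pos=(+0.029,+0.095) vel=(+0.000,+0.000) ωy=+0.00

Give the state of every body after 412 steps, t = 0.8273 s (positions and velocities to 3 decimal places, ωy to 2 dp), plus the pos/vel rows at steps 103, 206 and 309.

State at t = 0.8273 s:
  obj    pos=(+1.389,-0.557) vel=(+3.288,-1.576) ωy=+49.27

Key-timestep trajectory:
   step    t(s)  obj.x    obj.z    obj.vx   obj.vz 
    103  0.2068   +0.114  +0.054  +0.822  -0.394
    206  0.4137   +0.369  -0.068  +1.644  -0.788
    309  0.6205   +0.794  -0.272  +2.466  -1.182


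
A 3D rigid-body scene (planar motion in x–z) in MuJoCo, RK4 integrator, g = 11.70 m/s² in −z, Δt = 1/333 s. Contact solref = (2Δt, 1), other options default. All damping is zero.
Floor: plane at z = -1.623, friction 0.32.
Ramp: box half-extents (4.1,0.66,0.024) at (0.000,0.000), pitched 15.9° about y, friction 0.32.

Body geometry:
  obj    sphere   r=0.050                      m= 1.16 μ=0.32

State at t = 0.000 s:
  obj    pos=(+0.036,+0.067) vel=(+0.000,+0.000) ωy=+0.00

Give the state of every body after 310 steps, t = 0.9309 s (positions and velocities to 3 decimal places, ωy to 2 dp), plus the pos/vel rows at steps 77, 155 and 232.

State at t = 0.9309 s:
  obj    pos=(+0.990,-0.205) vel=(+2.050,-0.584) ωy=+42.62

Key-timestep trajectory:
   step    t(s)  obj.x    obj.z    obj.vx   obj.vz 
     77  0.2312   +0.095  +0.050  +0.509  -0.145
    155  0.4655   +0.275  -0.001  +1.025  -0.292
    232  0.6967   +0.570  -0.086  +1.534  -0.437


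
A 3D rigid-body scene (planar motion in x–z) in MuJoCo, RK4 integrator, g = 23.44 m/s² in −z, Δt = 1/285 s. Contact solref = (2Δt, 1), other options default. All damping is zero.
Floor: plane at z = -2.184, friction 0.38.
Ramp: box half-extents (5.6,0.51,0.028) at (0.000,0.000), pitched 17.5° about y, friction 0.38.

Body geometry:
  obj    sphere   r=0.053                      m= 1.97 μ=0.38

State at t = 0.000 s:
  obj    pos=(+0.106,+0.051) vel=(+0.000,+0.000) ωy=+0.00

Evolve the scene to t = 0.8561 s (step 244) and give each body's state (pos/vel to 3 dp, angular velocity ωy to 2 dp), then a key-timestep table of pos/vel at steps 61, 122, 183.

State at t = 0.8561 s:
  obj    pos=(+1.866,-0.503) vel=(+4.111,-1.296) ωy=+81.32

Key-timestep trajectory:
   step    t(s)  obj.x    obj.z    obj.vx   obj.vz 
     61  0.2140   +0.216  +0.017  +1.028  -0.324
    122  0.4281   +0.546  -0.087  +2.055  -0.648
    183  0.6421   +1.096  -0.261  +3.083  -0.972


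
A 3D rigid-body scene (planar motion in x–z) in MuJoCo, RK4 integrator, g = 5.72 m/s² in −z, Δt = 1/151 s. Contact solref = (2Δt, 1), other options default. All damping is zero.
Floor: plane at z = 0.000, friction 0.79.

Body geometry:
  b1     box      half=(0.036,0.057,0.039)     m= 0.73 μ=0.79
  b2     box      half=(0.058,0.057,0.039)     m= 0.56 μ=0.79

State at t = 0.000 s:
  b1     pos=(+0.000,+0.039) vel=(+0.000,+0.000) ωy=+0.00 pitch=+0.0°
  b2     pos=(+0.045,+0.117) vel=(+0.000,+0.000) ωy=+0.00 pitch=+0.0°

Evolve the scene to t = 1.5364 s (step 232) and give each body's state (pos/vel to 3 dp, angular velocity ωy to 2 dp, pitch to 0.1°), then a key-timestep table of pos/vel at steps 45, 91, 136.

State at t = 1.5364 s:
  b1     pos=(+0.000,+0.039) vel=(+0.000,+0.000) ωy=+0.00 pitch=+0.0°
  b2     pos=(+0.098,+0.058) vel=(+0.000,+0.000) ωy=+0.00 pitch=+90.0°

Key-timestep trajectory:
   step    t(s)  b1.x    b1.z    b1.vx   b1.vz   b2.x    b2.z    b2.vx   b2.vz 
     45  0.2980   +0.000  +0.039  +0.000  +0.000   +0.077  +0.085  +0.187  -0.480
     91  0.6026   +0.000  +0.039  +0.000  +0.000   +0.126  +0.069  +0.015  +0.002
    136  0.9007   +0.000  +0.039  +0.000  +0.000   +0.096  +0.058  -0.097  +0.089


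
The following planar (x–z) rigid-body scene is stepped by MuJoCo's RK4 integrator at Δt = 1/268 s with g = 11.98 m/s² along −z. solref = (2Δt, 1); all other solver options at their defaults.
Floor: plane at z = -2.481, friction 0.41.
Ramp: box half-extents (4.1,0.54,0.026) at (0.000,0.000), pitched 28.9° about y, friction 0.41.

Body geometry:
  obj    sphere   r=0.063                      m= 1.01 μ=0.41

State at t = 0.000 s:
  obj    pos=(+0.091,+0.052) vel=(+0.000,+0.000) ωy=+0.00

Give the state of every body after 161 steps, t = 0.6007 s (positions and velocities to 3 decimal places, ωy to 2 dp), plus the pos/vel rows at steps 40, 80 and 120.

State at t = 0.6007 s:
  obj    pos=(+0.744,-0.309) vel=(+2.175,-1.201) ωy=+39.43

Key-timestep trajectory:
   step    t(s)  obj.x    obj.z    obj.vx   obj.vz 
     40  0.1493   +0.131  +0.029  +0.540  -0.298
     80  0.2985   +0.252  -0.038  +1.081  -0.597
    120  0.4478   +0.454  -0.149  +1.621  -0.895


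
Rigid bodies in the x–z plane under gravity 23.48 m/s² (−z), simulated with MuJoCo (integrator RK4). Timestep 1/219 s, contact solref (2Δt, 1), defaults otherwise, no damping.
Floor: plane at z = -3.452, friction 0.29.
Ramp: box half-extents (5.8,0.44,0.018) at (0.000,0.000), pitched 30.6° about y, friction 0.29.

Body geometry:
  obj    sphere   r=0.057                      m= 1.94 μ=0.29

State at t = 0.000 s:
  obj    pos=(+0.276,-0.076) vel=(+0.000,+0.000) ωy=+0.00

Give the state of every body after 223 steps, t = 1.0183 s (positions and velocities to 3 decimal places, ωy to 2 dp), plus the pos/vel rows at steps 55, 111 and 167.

State at t = 1.0183 s:
  obj    pos=(+4.086,-2.329) vel=(+7.483,-4.425) ωy=+152.49

Key-timestep trajectory:
   step    t(s)  obj.x    obj.z    obj.vx   obj.vz 
     55  0.2511   +0.508  -0.213  +1.846  -1.092
    111  0.5068   +1.220  -0.634  +3.725  -2.203
    167  0.7626   +2.413  -1.340  +5.604  -3.314


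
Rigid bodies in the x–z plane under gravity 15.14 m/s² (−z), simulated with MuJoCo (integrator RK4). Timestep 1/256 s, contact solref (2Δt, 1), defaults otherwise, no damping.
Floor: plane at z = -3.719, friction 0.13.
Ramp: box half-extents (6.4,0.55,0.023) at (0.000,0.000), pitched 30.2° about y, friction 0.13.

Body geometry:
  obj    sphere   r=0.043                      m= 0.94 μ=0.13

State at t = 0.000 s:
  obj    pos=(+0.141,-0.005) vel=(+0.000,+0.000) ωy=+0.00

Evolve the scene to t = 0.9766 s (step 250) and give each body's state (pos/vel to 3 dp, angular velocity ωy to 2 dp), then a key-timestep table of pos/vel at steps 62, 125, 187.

State at t = 0.9766 s:
  obj    pos=(+2.578,-1.424) vel=(+5.007,-2.871) ωy=+96.80

Key-timestep trajectory:
   step    t(s)  obj.x    obj.z    obj.vx   obj.vz 
     62  0.2422   +0.291  -0.093  +1.232  -0.734
    125  0.4883   +0.750  -0.360  +2.497  -1.451
    187  0.7305   +1.505  -0.799  +3.733  -2.176


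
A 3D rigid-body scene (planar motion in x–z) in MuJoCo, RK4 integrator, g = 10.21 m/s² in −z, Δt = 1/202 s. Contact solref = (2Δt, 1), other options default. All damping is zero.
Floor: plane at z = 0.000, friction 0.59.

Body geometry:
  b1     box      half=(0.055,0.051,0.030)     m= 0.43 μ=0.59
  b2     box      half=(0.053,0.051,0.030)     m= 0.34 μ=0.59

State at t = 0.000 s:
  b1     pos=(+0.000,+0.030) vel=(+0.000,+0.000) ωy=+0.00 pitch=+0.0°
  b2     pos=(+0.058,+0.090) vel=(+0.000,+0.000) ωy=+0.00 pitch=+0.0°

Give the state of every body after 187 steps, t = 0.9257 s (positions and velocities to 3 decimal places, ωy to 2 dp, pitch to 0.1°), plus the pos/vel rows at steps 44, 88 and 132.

State at t = 0.9257 s:
  b1     pos=(+0.000,+0.030) vel=(+0.000,+0.000) ωy=+0.00 pitch=+0.0°
  b2     pos=(+0.191,+0.030) vel=(+0.000,+0.000) ωy=+0.00 pitch=+180.0°

Key-timestep trajectory:
   step    t(s)  b1.x    b1.z    b1.vx   b1.vz   b2.x    b2.z    b2.vx   b2.vz 
     44  0.2178   +0.000  +0.030  +0.000  +0.000   +0.074  +0.083  +0.190  -0.149
     88  0.4356   +0.000  +0.030  +0.000  +0.000   +0.128  +0.060  +0.120  +0.005
    132  0.6535   +0.000  +0.030  +0.000  +0.000   +0.151  +0.059  +0.175  -0.036


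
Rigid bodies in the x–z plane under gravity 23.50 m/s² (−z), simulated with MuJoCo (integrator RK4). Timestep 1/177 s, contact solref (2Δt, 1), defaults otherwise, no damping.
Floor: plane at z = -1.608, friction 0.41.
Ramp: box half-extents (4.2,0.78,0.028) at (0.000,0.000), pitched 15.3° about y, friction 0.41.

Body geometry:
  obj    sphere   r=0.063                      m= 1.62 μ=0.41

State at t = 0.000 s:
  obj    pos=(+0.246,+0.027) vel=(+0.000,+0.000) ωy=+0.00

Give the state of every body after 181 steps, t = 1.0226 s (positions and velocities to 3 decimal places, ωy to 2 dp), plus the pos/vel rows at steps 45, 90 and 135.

State at t = 1.0226 s:
  obj    pos=(+2.480,-0.584) vel=(+4.369,-1.195) ωy=+71.89

Key-timestep trajectory:
   step    t(s)  obj.x    obj.z    obj.vx   obj.vz 
     45  0.2542   +0.384  -0.011  +1.086  -0.297
     90  0.5085   +0.798  -0.124  +2.172  -0.594
    135  0.7627   +1.489  -0.313  +3.258  -0.891


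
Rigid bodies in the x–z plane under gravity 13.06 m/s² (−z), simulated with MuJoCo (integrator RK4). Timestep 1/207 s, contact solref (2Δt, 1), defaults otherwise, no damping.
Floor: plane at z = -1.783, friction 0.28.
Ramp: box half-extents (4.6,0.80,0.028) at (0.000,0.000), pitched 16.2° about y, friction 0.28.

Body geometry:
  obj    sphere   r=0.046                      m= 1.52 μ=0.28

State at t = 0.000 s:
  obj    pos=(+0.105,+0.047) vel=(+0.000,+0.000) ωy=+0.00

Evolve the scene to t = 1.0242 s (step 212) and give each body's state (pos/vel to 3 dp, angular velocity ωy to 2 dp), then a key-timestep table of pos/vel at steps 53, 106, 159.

State at t = 1.0242 s:
  obj    pos=(+1.416,-0.334) vel=(+2.560,-0.744) ωy=+57.93

Key-timestep trajectory:
   step    t(s)  obj.x    obj.z    obj.vx   obj.vz 
     53  0.2560   +0.187  +0.023  +0.640  -0.186
    106  0.5121   +0.433  -0.049  +1.280  -0.372
    159  0.7681   +0.842  -0.168  +1.920  -0.558


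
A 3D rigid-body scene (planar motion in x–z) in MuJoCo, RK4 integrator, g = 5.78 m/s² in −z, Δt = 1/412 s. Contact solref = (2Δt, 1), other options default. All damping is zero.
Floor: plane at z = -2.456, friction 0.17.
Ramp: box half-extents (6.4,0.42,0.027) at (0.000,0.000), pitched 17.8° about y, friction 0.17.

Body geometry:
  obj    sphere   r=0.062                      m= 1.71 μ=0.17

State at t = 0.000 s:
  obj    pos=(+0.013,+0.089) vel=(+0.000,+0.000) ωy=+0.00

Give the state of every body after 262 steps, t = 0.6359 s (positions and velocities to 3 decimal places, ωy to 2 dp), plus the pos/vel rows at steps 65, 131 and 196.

State at t = 0.6359 s:
  obj    pos=(+0.256,+0.011) vel=(+0.764,-0.245) ωy=+12.94

Key-timestep trajectory:
   step    t(s)  obj.x    obj.z    obj.vx   obj.vz 
     65  0.1578   +0.028  +0.084  +0.190  -0.061
    131  0.3180   +0.074  +0.070  +0.382  -0.123
    196  0.4757   +0.149  +0.046  +0.572  -0.184


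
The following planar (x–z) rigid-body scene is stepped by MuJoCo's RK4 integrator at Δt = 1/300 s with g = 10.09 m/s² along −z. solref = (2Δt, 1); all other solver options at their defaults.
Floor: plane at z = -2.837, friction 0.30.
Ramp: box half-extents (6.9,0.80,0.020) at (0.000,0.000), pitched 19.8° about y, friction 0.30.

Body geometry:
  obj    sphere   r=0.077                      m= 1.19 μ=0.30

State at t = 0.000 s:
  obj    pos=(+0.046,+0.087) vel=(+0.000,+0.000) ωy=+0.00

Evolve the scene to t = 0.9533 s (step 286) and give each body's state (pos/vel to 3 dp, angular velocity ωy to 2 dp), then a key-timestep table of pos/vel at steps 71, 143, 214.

State at t = 0.9533 s:
  obj    pos=(+1.090,-0.289) vel=(+2.190,-0.788) ωy=+30.22

Key-timestep trajectory:
   step    t(s)  obj.x    obj.z    obj.vx   obj.vz 
     71  0.2367   +0.110  +0.063  +0.544  -0.196
    143  0.4767   +0.307  -0.007  +1.095  -0.394
    214  0.7133   +0.630  -0.124  +1.639  -0.590


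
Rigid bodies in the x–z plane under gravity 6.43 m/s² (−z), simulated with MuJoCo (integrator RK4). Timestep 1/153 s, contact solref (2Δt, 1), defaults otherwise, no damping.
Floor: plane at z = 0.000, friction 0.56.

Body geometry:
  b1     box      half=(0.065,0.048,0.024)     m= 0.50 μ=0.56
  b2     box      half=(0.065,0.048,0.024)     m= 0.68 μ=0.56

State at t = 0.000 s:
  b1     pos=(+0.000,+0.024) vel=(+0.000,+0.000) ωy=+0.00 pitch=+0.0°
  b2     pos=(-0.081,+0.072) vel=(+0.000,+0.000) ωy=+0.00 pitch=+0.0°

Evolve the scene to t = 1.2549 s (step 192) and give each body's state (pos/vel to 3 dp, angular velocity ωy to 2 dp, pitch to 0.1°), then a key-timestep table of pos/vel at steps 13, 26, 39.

State at t = 1.2549 s:
  b1     pos=(+0.000,+0.024) vel=(+0.000,+0.000) ωy=+0.00 pitch=+0.0°
  b2     pos=(-0.092,+0.058) vel=(+0.000,+0.000) ωy=+0.01 pitch=-36.3°

Key-timestep trajectory:
   step    t(s)  b1.x    b1.z    b1.vx   b1.vz   b2.x    b2.z    b2.vx   b2.vz 
     13  0.0850   +0.000  +0.024  +0.000  +0.000   -0.085  +0.069  -0.083  -0.074
     26  0.1699   +0.000  +0.024  +0.000  +0.000   -0.093  +0.057  -0.070  -0.012
     39  0.2549   +0.000  +0.024  +0.002  +0.000   -0.091  +0.058  +0.084  -0.048


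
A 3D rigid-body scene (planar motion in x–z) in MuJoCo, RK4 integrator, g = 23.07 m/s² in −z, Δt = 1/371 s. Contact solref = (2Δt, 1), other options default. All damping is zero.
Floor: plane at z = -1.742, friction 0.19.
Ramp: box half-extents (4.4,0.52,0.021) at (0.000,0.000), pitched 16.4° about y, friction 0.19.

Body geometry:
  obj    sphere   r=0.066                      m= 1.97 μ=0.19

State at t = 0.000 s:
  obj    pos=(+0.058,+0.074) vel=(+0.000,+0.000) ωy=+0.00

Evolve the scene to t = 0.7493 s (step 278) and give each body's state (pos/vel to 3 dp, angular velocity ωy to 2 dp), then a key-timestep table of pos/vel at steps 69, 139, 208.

State at t = 0.7493 s:
  obj    pos=(+1.311,-0.295) vel=(+3.345,-0.984) ωy=+52.82

Key-timestep trajectory:
   step    t(s)  obj.x    obj.z    obj.vx   obj.vz 
     69  0.1860   +0.135  +0.051  +0.830  -0.244
    139  0.3747   +0.371  -0.019  +1.672  -0.492
    208  0.5606   +0.759  -0.133  +2.502  -0.737


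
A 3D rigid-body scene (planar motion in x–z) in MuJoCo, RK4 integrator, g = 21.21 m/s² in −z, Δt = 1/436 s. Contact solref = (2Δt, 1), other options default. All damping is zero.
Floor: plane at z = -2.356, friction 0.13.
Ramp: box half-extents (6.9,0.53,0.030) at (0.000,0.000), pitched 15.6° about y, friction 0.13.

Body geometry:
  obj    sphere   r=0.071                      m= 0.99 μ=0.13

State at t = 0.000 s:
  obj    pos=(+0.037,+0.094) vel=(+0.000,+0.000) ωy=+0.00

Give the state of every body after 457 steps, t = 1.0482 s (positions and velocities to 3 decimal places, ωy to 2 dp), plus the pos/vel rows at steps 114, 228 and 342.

State at t = 1.0482 s:
  obj    pos=(+2.193,-0.507) vel=(+4.113,-1.148) ωy=+60.14

Key-timestep trajectory:
   step    t(s)  obj.x    obj.z    obj.vx   obj.vz 
    114  0.2615   +0.171  +0.057  +1.026  -0.286
    228  0.5229   +0.574  -0.055  +2.052  -0.573
    342  0.7844   +1.244  -0.243  +3.078  -0.859


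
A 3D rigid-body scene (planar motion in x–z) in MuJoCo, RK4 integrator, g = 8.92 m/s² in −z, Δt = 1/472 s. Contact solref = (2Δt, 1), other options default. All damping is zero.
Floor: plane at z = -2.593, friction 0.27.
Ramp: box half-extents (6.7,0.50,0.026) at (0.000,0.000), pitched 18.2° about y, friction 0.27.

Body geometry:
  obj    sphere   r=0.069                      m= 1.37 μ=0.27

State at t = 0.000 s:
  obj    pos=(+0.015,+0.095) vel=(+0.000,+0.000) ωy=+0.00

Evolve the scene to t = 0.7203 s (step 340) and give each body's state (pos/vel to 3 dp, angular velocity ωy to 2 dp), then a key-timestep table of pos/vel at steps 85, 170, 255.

State at t = 0.7203 s:
  obj    pos=(+0.506,-0.066) vel=(+1.362,-0.448) ωy=+20.77

Key-timestep trajectory:
   step    t(s)  obj.x    obj.z    obj.vx   obj.vz 
     85  0.1801   +0.046  +0.085  +0.340  -0.112
    170  0.3602   +0.138  +0.055  +0.681  -0.224
    255  0.5403   +0.291  +0.004  +1.021  -0.336


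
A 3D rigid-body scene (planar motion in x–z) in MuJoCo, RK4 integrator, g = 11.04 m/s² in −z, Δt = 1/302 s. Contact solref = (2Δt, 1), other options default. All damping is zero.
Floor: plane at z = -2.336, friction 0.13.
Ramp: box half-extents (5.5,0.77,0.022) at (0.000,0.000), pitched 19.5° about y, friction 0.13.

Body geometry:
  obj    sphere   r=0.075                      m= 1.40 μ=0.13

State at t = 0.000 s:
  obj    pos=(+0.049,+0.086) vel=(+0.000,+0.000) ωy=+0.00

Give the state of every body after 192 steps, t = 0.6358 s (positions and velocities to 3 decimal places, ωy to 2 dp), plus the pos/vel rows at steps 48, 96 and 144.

State at t = 0.6358 s:
  obj    pos=(+0.550,-0.092) vel=(+1.578,-0.559) ωy=+22.31

Key-timestep trajectory:
   step    t(s)  obj.x    obj.z    obj.vx   obj.vz 
     48  0.1589   +0.080  +0.074  +0.395  -0.140
     96  0.3179   +0.174  +0.041  +0.789  -0.279
    144  0.4768   +0.331  -0.014  +1.183  -0.419


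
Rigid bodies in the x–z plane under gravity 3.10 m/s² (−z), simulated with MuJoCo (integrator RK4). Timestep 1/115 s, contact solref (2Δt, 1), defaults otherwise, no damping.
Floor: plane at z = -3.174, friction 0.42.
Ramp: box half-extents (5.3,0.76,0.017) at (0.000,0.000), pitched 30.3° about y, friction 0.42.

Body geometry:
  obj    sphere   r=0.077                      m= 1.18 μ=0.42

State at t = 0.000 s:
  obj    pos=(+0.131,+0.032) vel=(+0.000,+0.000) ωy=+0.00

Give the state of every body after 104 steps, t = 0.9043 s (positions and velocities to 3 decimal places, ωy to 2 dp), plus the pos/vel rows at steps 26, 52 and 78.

State at t = 0.9043 s:
  obj    pos=(+0.526,-0.198) vel=(+0.872,-0.510) ωy=+13.12

Key-timestep trajectory:
   step    t(s)  obj.x    obj.z    obj.vx   obj.vz 
     26  0.2261   +0.156  +0.018  +0.218  -0.127
     52  0.4522   +0.230  -0.025  +0.436  -0.255
     78  0.6783   +0.353  -0.097  +0.654  -0.382


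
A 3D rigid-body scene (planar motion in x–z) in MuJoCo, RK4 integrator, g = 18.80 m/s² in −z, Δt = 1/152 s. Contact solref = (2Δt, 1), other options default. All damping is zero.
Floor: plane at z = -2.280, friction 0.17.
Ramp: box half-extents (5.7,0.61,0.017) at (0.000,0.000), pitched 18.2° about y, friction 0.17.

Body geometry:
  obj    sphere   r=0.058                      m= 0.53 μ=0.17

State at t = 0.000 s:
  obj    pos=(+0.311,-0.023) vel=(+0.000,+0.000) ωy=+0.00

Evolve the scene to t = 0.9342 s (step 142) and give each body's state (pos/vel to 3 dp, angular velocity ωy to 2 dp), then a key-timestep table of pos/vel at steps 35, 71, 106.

State at t = 0.9342 s:
  obj    pos=(+2.050,-0.595) vel=(+3.722,-1.224) ωy=+67.54

Key-timestep trajectory:
   step    t(s)  obj.x    obj.z    obj.vx   obj.vz 
     35  0.2303   +0.417  -0.058  +0.918  -0.302
     71  0.4671   +0.746  -0.166  +1.861  -0.612
    106  0.6974   +1.280  -0.342  +2.779  -0.914


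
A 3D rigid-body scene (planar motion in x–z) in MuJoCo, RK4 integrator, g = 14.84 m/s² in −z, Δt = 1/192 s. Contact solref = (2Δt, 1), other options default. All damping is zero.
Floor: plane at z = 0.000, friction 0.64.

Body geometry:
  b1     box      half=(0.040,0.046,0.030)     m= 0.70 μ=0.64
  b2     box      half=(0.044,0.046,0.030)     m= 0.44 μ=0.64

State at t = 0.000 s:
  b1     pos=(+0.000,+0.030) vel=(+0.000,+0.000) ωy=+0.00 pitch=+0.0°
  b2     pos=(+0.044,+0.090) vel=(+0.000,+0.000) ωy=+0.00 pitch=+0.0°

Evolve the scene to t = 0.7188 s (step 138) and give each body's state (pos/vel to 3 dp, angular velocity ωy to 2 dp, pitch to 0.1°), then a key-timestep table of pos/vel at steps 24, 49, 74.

State at t = 0.7188 s:
  b1     pos=(+0.000,+0.030) vel=(+0.000,+0.000) ωy=+0.00 pitch=+0.0°
  b2     pos=(+0.082,+0.044) vel=(+0.000,+0.000) ωy=+0.00 pitch=+90.0°

Key-timestep trajectory:
   step    t(s)  b1.x    b1.z    b1.vx   b1.vz   b2.x    b2.z    b2.vx   b2.vz 
     24  0.1250   +0.000  +0.030  +0.000  +0.000   +0.054  +0.087  +0.190  -0.087
     49  0.2552   +0.000  +0.030  +0.000  +0.000   +0.089  +0.046  +0.145  +0.166
     74  0.3854   +0.000  +0.030  +0.000  +0.000   +0.080  +0.044  -0.043  +0.092


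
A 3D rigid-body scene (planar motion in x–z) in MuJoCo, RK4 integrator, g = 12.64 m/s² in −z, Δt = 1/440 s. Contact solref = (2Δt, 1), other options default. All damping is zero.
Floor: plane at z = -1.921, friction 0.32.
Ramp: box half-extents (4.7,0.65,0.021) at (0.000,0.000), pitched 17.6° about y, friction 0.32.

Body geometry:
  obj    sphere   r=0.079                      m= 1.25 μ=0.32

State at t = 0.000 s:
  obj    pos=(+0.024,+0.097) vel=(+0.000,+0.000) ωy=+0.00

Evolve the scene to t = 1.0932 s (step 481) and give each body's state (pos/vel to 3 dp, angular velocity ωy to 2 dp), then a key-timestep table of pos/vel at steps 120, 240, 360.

State at t = 1.0932 s:
  obj    pos=(+1.579,-0.396) vel=(+2.845,-0.902) ωy=+37.77

Key-timestep trajectory:
   step    t(s)  obj.x    obj.z    obj.vx   obj.vz 
    120  0.2727   +0.121  +0.067  +0.710  -0.225
    240  0.5455   +0.411  -0.026  +1.419  -0.450
    360  0.8182   +0.895  -0.179  +2.129  -0.675


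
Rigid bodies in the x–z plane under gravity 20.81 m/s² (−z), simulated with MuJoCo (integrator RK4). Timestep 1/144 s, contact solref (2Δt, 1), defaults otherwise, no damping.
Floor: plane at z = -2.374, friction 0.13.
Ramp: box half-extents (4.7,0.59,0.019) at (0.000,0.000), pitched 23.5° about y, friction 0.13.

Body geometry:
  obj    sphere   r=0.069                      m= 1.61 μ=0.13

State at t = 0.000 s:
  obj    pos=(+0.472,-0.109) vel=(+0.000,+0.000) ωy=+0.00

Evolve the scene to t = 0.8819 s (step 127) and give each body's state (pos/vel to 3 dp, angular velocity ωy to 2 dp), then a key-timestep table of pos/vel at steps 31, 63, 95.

State at t = 0.8819 s:
  obj    pos=(+2.586,-1.029) vel=(+4.794,-2.085) ωy=+75.72

Key-timestep trajectory:
   step    t(s)  obj.x    obj.z    obj.vx   obj.vz 
     31  0.2153   +0.598  -0.164  +1.171  -0.509
     63  0.4375   +0.992  -0.336  +2.379  -1.034
     95  0.6597   +1.655  -0.624  +3.587  -1.559


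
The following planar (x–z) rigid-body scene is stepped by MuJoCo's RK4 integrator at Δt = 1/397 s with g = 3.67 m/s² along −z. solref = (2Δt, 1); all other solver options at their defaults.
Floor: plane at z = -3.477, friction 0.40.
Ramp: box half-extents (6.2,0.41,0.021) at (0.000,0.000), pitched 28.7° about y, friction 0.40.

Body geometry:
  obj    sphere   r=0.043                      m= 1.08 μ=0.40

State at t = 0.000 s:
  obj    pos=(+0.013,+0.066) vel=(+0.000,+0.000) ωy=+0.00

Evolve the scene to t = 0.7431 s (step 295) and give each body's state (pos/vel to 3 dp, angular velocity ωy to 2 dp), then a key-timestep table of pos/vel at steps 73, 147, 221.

State at t = 0.7431 s:
  obj    pos=(+0.318,-0.101) vel=(+0.821,-0.449) ωy=+21.75

Key-timestep trajectory:
   step    t(s)  obj.x    obj.z    obj.vx   obj.vz 
     73  0.1839   +0.032  +0.056  +0.203  -0.111
    147  0.3703   +0.089  +0.024  +0.409  -0.224
    221  0.5567   +0.184  -0.028  +0.615  -0.337


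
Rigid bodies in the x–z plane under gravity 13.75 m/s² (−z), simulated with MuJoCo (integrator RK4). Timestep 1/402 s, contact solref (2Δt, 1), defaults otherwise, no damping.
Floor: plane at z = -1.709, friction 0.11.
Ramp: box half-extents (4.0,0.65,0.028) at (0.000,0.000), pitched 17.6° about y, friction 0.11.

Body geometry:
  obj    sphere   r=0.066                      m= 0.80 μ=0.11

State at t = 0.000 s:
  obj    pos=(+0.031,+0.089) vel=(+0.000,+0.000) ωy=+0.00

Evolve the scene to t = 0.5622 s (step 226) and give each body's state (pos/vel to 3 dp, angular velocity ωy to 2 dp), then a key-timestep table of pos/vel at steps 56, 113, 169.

State at t = 0.5622 s:
  obj    pos=(+0.478,-0.053) vel=(+1.592,-0.505) ωy=+25.29

Key-timestep trajectory:
   step    t(s)  obj.x    obj.z    obj.vx   obj.vz 
     56  0.1393   +0.058  +0.080  +0.394  -0.125
    113  0.2811   +0.143  +0.053  +0.796  -0.252
    169  0.4204   +0.281  +0.009  +1.190  -0.378
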